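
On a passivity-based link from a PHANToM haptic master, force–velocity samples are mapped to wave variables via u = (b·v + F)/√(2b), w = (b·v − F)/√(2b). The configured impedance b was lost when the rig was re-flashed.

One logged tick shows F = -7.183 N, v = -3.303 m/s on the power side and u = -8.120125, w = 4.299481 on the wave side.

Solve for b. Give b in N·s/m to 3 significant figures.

u + w = -3.820644;  u + w = √(2b)·v, so √(2b) = -3.820644/(-3.303) = 1.156719.
b = (√(2b))²/2 = 1.338000/2 = 0.669000.
(Check via u − w = 2F/√(2b): u − w = -12.419606, 2F/√(2b) = -12.419607.)

b = 0.669 N·s/m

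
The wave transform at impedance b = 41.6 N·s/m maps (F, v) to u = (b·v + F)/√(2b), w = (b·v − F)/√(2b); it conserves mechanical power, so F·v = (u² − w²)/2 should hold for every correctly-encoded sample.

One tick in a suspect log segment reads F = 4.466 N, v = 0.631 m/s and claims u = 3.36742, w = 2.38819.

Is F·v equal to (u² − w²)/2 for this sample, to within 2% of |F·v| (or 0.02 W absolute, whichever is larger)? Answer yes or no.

yes

F·v = 4.466×0.631 = 2.81805 W.
(u² − w²)/2 = (11.33952 − 5.70345)/2 = 2.81803 W.
|Δ| = 0.00001;  2% of max(1, |F·v|) = 0.05636.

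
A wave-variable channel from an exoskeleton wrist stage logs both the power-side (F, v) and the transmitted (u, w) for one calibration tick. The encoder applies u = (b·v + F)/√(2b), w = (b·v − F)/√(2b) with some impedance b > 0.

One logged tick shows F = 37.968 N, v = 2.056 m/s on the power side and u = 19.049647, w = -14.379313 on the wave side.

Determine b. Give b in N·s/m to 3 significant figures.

u + w = 4.670334;  u + w = √(2b)·v, so √(2b) = 4.670334/2.056 = 2.271563.
b = (√(2b))²/2 = 5.160000/2 = 2.580000.
(Check via u − w = 2F/√(2b): u − w = 33.428960, 2F/√(2b) = 33.428962.)

b = 2.58 N·s/m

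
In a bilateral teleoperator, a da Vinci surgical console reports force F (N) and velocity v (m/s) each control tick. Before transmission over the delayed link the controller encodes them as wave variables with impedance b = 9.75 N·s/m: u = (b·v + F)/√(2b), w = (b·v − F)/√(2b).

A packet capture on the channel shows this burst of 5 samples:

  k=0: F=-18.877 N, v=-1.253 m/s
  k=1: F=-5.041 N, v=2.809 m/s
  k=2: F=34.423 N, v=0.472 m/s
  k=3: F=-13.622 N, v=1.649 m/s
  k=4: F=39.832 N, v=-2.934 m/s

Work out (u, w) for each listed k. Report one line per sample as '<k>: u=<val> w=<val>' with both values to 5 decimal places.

0: u=-7.04135 w=1.50825
1: u=5.06054 w=7.34367
2: u=8.83742 w=-6.75313
3: u=0.55612 w=6.72567
4: u=2.54208 w=-15.49827

k=0: b·v=9.75×(-1.253)=-12.21675; √(2b)=4.41588; u=(-12.21675+(-18.877))/4.41588=-7.04135, w=(-12.21675−(-18.877))/4.41588=1.50825
k=1: b·v=9.75×2.809=27.38775; √(2b)=4.41588; u=(27.38775+(-5.041))/4.41588=5.06054, w=(27.38775−(-5.041))/4.41588=7.34367
k=2: b·v=9.75×0.472=4.60200; √(2b)=4.41588; u=(4.60200+34.423)/4.41588=8.83742, w=(4.60200−34.423)/4.41588=-6.75313
k=3: b·v=9.75×1.649=16.07775; √(2b)=4.41588; u=(16.07775+(-13.622))/4.41588=0.55612, w=(16.07775−(-13.622))/4.41588=6.72567
k=4: b·v=9.75×(-2.934)=-28.60650; √(2b)=4.41588; u=(-28.60650+39.832)/4.41588=2.54208, w=(-28.60650−39.832)/4.41588=-15.49827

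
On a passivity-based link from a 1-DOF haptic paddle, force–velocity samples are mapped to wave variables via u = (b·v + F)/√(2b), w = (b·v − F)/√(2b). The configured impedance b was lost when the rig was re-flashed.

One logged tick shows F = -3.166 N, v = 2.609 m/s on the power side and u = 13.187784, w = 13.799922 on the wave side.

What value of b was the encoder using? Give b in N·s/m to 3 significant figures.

u + w = 26.987706;  u + w = √(2b)·v, so √(2b) = 26.987706/2.609 = 10.344080.
b = (√(2b))²/2 = 107.000001/2 = 53.500001.
(Check via u − w = 2F/√(2b): u − w = -0.612138, 2F/√(2b) = -0.612138.)

b = 53.5 N·s/m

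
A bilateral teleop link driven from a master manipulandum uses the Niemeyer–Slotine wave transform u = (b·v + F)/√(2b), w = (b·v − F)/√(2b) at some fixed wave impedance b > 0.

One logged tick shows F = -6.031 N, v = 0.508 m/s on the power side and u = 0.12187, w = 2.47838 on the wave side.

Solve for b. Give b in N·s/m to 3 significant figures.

b = 13.1 N·s/m

u + w = 2.60025;  u + w = √(2b)·v, so √(2b) = 2.60025/0.508 = 5.11860.
b = (√(2b))²/2 = 26.20009/2 = 13.10005.
(Check via u − w = 2F/√(2b): u − w = -2.35651, 2F/√(2b) = -2.35650.)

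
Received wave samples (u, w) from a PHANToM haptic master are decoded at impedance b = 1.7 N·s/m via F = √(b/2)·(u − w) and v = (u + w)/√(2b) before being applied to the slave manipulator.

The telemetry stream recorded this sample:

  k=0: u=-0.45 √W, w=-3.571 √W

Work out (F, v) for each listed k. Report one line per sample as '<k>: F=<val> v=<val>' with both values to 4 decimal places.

k=0: u−w=3.1210, u+w=-4.0210; √(b/2)=0.9220, √(2b)=1.8439; F=0.9220×3.121=2.8774, v=-4.0210/1.8439=-2.1807

0: F=2.8774 v=-2.1807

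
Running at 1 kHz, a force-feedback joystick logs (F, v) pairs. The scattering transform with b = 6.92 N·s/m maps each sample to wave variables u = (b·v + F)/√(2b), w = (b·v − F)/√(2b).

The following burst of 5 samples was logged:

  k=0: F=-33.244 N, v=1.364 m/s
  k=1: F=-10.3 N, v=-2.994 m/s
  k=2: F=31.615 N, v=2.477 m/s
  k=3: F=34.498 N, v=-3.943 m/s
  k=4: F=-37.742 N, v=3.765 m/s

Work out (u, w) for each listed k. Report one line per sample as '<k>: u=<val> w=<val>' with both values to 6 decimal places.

k=0: b·v=6.92×1.364=9.438880; √(2b)=3.720215; u=(9.438880+(-33.244))/3.720215=-6.398856, w=(9.438880−(-33.244))/3.720215=11.473229
k=1: b·v=6.92×(-2.994)=-20.718480; √(2b)=3.720215; u=(-20.718480+(-10.3))/3.720215=-8.337819, w=(-20.718480−(-10.3))/3.720215=-2.800505
k=2: b·v=6.92×2.477=17.140840; √(2b)=3.720215; u=(17.140840+31.615)/3.720215=13.105651, w=(17.140840−31.615)/3.720215=-3.890678
k=3: b·v=6.92×(-3.943)=-27.285560; √(2b)=3.720215; u=(-27.285560+34.498)/3.720215=1.938716, w=(-27.285560−34.498)/3.720215=-16.607524
k=4: b·v=6.92×3.765=26.053800; √(2b)=3.720215; u=(26.053800+(-37.742))/3.720215=-3.141808, w=(26.053800−(-37.742))/3.720215=17.148417

0: u=-6.398856 w=11.473229
1: u=-8.337819 w=-2.800505
2: u=13.105651 w=-3.890678
3: u=1.938716 w=-16.607524
4: u=-3.141808 w=17.148417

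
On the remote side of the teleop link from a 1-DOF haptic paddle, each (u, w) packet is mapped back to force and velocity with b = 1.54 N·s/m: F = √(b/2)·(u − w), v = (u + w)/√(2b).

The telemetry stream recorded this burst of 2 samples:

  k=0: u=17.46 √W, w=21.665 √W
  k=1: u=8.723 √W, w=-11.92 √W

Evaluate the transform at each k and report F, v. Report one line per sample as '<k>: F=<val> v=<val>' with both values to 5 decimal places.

0: F=-3.68987 v=22.29354
1: F=18.11416 v=-1.82166

k=0: u−w=-4.20500, u+w=39.12500; √(b/2)=0.87750, √(2b)=1.75499; F=0.87750×(-4.205)=-3.68987, v=39.12500/1.75499=22.29354
k=1: u−w=20.64300, u+w=-3.19700; √(b/2)=0.87750, √(2b)=1.75499; F=0.87750×20.643=18.11416, v=-3.19700/1.75499=-1.82166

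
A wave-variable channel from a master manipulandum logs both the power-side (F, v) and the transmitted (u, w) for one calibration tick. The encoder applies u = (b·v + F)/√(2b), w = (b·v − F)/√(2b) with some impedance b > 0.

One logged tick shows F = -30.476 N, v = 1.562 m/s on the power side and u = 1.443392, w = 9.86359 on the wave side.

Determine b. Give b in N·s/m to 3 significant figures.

u + w = 11.306982;  u + w = √(2b)·v, so √(2b) = 11.306982/1.562 = 7.238785.
b = (√(2b))²/2 = 52.400007/2 = 26.200003.
(Check via u − w = 2F/√(2b): u − w = -8.420198, 2F/√(2b) = -8.420198.)

b = 26.2 N·s/m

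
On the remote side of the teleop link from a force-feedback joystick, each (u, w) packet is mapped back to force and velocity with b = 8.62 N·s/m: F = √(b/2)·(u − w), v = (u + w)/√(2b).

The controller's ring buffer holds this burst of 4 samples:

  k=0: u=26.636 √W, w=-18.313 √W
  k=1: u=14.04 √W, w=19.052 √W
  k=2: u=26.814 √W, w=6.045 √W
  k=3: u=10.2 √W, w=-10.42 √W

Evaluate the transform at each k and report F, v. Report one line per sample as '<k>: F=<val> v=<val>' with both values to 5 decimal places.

k=0: u−w=44.94900, u+w=8.32300; √(b/2)=2.07605, √(2b)=4.15211; F=2.07605×44.949=93.31655, v=8.32300/4.15211=2.00452
k=1: u−w=-5.01200, u+w=33.09200; √(b/2)=2.07605, √(2b)=4.15211; F=2.07605×(-5.012)=-10.40518, v=33.09200/4.15211=7.96993
k=2: u−w=20.76900, u+w=32.85900; √(b/2)=2.07605, √(2b)=4.15211; F=2.07605×20.769=43.11756, v=32.85900/4.15211=7.91381
k=3: u−w=20.62000, u+w=-0.22000; √(b/2)=2.07605, √(2b)=4.15211; F=2.07605×20.62=42.80823, v=-0.22000/4.15211=-0.05299

0: F=93.31655 v=2.00452
1: F=-10.40518 v=7.96993
2: F=43.11756 v=7.91381
3: F=42.80823 v=-0.05299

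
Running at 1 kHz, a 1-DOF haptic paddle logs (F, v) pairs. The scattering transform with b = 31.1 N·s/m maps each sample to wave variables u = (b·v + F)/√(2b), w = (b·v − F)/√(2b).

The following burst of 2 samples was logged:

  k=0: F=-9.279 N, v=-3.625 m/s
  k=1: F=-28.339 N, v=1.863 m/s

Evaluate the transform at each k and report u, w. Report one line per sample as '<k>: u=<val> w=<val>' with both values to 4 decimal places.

0: u=-15.4712 w=-13.1181
1: u=3.7532 w=10.9397

k=0: b·v=31.1×(-3.625)=-112.7375; √(2b)=7.8867; u=(-112.7375+(-9.279))/7.8867=-15.4712, w=(-112.7375−(-9.279))/7.8867=-13.1181
k=1: b·v=31.1×1.863=57.9393; √(2b)=7.8867; u=(57.9393+(-28.339))/7.8867=3.7532, w=(57.9393−(-28.339))/7.8867=10.9397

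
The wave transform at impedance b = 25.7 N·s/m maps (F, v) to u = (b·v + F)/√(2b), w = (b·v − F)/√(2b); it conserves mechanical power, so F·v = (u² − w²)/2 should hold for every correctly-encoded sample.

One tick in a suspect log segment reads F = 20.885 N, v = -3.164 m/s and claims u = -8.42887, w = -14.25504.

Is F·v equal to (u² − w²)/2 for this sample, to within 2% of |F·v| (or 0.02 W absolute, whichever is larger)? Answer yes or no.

yes

F·v = 20.885×(-3.164) = -66.08014 W.
(u² − w²)/2 = (71.04585 − 203.20617)/2 = -66.08016 W.
|Δ| = 0.00002;  2% of max(1, |F·v|) = 1.32160.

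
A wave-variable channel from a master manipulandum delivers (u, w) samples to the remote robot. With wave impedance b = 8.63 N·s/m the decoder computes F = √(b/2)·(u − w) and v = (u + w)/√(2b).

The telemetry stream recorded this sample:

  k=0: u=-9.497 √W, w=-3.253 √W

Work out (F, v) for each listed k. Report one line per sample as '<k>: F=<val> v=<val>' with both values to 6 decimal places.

k=0: u−w=-6.244000, u+w=-12.750000; √(b/2)=2.077258, √(2b)=4.154516; F=2.077258×(-6.244)=-12.970398, v=-12.750000/4.154516=-3.068950

0: F=-12.970398 v=-3.068950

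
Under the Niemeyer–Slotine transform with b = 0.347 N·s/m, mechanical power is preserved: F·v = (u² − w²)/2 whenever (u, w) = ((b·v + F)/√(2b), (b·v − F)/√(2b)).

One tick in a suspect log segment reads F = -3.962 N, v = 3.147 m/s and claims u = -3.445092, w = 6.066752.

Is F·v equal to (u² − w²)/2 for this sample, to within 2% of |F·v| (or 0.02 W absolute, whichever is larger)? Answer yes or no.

yes

F·v = (-3.962)×3.147 = -12.468414 W.
(u² − w²)/2 = (11.868659 − 36.805480)/2 = -12.468410 W.
|Δ| = 0.000004;  2% of max(1, |F·v|) = 0.249368.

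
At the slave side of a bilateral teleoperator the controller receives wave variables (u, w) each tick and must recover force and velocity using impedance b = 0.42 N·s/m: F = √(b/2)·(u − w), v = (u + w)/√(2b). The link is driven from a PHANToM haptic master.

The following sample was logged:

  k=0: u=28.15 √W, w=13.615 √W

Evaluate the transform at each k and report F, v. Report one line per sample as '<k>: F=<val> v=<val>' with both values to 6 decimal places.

0: F=6.660774 v=45.569351

k=0: u−w=14.535000, u+w=41.765000; √(b/2)=0.458258, √(2b)=0.916515; F=0.458258×14.535=6.660774, v=41.765000/0.916515=45.569351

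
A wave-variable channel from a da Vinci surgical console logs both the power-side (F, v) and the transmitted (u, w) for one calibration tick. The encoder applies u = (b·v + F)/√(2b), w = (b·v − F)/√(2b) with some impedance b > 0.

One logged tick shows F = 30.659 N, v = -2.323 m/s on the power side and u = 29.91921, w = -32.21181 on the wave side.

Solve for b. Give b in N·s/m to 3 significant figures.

b = 0.487 N·s/m

u + w = -2.29260;  u + w = √(2b)·v, so √(2b) = -2.29260/(-2.323) = 0.98691.
b = (√(2b))²/2 = 0.97400/2 = 0.48700.
(Check via u − w = 2F/√(2b): u − w = 62.13102, 2F/√(2b) = 62.13108.)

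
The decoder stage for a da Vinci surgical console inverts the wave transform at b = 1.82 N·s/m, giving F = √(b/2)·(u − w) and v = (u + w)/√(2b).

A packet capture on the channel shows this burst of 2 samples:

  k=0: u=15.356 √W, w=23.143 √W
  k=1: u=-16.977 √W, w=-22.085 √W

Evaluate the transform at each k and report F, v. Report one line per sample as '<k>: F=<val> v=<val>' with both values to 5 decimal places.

k=0: u−w=-7.78700, u+w=38.49900; √(b/2)=0.95394, √(2b)=1.90788; F=0.95394×(-7.787)=-7.42832, v=38.49900/1.90788=20.17896
k=1: u−w=5.10800, u+w=-39.06200; √(b/2)=0.95394, √(2b)=1.90788; F=0.95394×5.108=4.87272, v=-39.06200/1.90788=-20.47405

0: F=-7.42832 v=20.17896
1: F=4.87272 v=-20.47405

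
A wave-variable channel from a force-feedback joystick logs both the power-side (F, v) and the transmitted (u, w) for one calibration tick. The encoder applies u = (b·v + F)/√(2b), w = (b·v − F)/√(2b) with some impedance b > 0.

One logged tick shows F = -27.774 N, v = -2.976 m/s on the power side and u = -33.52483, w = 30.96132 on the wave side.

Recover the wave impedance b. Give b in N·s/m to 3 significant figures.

u + w = -2.5635;  u + w = √(2b)·v, so √(2b) = -2.5635/(-2.976) = 0.8614.
b = (√(2b))²/2 = 0.7420/2 = 0.3710.
(Check via u − w = 2F/√(2b): u − w = -64.4862, 2F/√(2b) = -64.4861.)

b = 0.371 N·s/m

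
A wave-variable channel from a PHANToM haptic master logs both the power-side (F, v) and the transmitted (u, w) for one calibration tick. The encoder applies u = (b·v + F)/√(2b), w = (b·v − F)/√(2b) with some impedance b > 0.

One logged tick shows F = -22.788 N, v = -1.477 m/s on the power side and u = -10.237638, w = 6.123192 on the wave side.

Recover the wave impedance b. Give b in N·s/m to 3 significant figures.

u + w = -4.114446;  u + w = √(2b)·v, so √(2b) = -4.114446/(-1.477) = 2.785678.
b = (√(2b))²/2 = 7.760000/2 = 3.880000.
(Check via u − w = 2F/√(2b): u − w = -16.360830, 2F/√(2b) = -16.360830.)

b = 3.88 N·s/m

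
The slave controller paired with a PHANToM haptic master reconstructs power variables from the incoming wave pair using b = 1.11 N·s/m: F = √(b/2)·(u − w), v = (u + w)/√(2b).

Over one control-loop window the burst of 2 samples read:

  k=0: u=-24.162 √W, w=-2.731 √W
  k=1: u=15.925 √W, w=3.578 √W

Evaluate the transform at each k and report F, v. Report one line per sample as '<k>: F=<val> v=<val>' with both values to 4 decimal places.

0: F=-15.9657 v=-18.0494
1: F=9.1983 v=13.0896

k=0: u−w=-21.4310, u+w=-26.8930; √(b/2)=0.7450, √(2b)=1.4900; F=0.7450×(-21.431)=-15.9657, v=-26.8930/1.4900=-18.0494
k=1: u−w=12.3470, u+w=19.5030; √(b/2)=0.7450, √(2b)=1.4900; F=0.7450×12.347=9.1983, v=19.5030/1.4900=13.0896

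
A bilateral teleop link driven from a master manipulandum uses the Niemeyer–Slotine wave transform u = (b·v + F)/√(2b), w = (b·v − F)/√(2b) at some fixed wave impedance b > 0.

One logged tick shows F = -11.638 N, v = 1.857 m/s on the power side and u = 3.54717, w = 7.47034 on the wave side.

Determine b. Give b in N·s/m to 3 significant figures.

b = 17.6 N·s/m

u + w = 11.01751;  u + w = √(2b)·v, so √(2b) = 11.01751/1.857 = 5.93296.
b = (√(2b))²/2 = 35.20004/2 = 17.60002.
(Check via u − w = 2F/√(2b): u − w = -3.92317, 2F/√(2b) = -3.92317.)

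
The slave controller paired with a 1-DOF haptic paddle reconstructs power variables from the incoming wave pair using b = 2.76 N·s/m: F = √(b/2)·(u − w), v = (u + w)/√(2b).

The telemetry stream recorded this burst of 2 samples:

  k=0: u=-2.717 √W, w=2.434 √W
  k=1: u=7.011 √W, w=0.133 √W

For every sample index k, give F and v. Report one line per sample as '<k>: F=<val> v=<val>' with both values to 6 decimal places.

k=0: u−w=-5.151000, u+w=-0.283000; √(b/2)=1.174734, √(2b)=2.349468; F=1.174734×(-5.151)=-6.051055, v=-0.283000/2.349468=-0.120453
k=1: u−w=6.878000, u+w=7.144000; √(b/2)=1.174734, √(2b)=2.349468; F=1.174734×6.878=8.079821, v=7.144000/2.349468=3.040688

0: F=-6.051055 v=-0.120453
1: F=8.079821 v=3.040688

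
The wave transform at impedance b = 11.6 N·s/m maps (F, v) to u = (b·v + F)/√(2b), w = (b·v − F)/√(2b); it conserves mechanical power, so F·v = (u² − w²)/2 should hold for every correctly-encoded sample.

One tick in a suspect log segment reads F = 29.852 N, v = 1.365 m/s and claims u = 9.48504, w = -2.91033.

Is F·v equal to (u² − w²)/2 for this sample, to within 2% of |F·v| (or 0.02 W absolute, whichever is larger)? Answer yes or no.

yes

F·v = 29.852×1.365 = 40.7480 W.
(u² − w²)/2 = (89.9660 − 8.4700)/2 = 40.7480 W.
|Δ| = 0.0000;  2% of max(1, |F·v|) = 0.8150.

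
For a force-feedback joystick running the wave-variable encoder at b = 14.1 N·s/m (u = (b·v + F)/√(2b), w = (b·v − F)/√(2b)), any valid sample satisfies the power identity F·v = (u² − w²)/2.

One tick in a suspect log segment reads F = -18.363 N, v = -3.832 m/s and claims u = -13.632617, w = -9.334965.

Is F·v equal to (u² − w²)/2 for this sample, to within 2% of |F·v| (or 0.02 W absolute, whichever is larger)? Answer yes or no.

F·v = (-18.363)×(-3.832) = 70.367016 W.
(u² − w²)/2 = (185.848246 − 87.141572)/2 = 49.353337 W.
|Δ| = 21.013679;  2% of max(1, |F·v|) = 1.407340.

no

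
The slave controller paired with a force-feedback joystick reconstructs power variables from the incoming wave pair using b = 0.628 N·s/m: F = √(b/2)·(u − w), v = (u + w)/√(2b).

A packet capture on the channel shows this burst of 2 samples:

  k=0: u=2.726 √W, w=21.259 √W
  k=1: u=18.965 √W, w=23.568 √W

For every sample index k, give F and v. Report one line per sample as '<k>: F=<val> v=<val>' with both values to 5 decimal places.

k=0: u−w=-18.53300, u+w=23.98500; √(b/2)=0.56036, √(2b)=1.12071; F=0.56036×(-18.533)=-10.38510, v=23.98500/1.12071=21.40153
k=1: u−w=-4.60300, u+w=42.53300; √(b/2)=0.56036, √(2b)=1.12071; F=0.56036×(-4.603)=-2.57932, v=42.53300/1.12071=37.95170

0: F=-10.38510 v=21.40153
1: F=-2.57932 v=37.95170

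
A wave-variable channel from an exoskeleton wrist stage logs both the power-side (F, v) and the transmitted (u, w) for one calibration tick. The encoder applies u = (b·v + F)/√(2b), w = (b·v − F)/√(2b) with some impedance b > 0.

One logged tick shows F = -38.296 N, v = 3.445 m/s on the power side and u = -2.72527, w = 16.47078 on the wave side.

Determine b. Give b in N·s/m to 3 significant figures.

b = 7.96 N·s/m

u + w = 13.7455;  u + w = √(2b)·v, so √(2b) = 13.7455/3.445 = 3.9900.
b = (√(2b))²/2 = 15.9200/2 = 7.9600.
(Check via u − w = 2F/√(2b): u − w = -19.1960, 2F/√(2b) = -19.1960.)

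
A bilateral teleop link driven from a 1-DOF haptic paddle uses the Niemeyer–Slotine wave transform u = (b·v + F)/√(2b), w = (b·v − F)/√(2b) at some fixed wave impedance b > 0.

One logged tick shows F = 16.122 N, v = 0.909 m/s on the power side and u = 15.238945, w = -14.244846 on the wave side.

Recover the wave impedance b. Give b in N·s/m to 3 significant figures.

u + w = 0.994099;  u + w = √(2b)·v, so √(2b) = 0.994099/0.909 = 1.093618.
b = (√(2b))²/2 = 1.196001/2 = 0.598000.
(Check via u − w = 2F/√(2b): u − w = 29.483791, 2F/√(2b) = 29.483780.)

b = 0.598 N·s/m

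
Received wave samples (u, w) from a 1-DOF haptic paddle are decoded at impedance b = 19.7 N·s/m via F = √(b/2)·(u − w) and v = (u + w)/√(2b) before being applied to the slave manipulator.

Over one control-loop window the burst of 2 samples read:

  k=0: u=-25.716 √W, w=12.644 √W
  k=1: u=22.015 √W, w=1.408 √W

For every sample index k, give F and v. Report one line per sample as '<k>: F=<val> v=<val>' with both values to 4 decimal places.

k=0: u−w=-38.3600, u+w=-13.0720; √(b/2)=3.1385, √(2b)=6.2769; F=3.1385×(-38.36)=-120.3917, v=-13.0720/6.2769=-2.0825
k=1: u−w=20.6070, u+w=23.4230; √(b/2)=3.1385, √(2b)=6.2769; F=3.1385×20.607=64.6745, v=23.4230/6.2769=3.7316

0: F=-120.3917 v=-2.0825
1: F=64.6745 v=3.7316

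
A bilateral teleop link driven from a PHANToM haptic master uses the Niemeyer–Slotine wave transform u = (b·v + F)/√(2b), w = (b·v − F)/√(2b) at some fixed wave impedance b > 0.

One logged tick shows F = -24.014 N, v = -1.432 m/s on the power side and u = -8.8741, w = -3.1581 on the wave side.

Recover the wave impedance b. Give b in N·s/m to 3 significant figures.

b = 35.3 N·s/m

u + w = -12.03220;  u + w = √(2b)·v, so √(2b) = -12.03220/(-1.432) = 8.40237.
b = (√(2b))²/2 = 70.59989/2 = 35.29995.
(Check via u − w = 2F/√(2b): u − w = -5.71600, 2F/√(2b) = -5.71600.)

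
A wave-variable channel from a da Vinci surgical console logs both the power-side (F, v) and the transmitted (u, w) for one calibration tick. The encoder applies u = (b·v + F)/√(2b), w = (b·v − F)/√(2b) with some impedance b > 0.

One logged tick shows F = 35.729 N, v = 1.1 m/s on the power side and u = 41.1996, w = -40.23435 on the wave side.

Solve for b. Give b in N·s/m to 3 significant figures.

b = 0.385 N·s/m

u + w = 0.9652;  u + w = √(2b)·v, so √(2b) = 0.9652/1.1 = 0.8775.
b = (√(2b))²/2 = 0.7700/2 = 0.3850.
(Check via u − w = 2F/√(2b): u − w = 81.4339, 2F/√(2b) = 81.4336.)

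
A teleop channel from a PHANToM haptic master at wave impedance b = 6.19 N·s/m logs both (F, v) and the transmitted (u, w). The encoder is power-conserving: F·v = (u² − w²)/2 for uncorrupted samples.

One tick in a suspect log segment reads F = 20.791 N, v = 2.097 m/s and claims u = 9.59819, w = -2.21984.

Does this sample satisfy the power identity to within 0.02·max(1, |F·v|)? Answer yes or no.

yes

F·v = 20.791×2.097 = 43.5987 W.
(u² − w²)/2 = (92.1253 − 4.9277)/2 = 43.5988 W.
|Δ| = 0.0001;  2% of max(1, |F·v|) = 0.8720.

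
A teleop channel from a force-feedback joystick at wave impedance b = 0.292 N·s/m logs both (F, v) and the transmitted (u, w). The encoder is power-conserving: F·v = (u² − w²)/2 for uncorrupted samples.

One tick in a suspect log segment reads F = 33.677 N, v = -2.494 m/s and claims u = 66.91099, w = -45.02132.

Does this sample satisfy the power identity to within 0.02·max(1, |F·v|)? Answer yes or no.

F·v = 33.677×(-2.494) = -83.99044 W.
(u² − w²)/2 = (4477.08058 − 2026.91925)/2 = 1225.08066 W.
|Δ| = 1309.07110;  2% of max(1, |F·v|) = 1.67981.

no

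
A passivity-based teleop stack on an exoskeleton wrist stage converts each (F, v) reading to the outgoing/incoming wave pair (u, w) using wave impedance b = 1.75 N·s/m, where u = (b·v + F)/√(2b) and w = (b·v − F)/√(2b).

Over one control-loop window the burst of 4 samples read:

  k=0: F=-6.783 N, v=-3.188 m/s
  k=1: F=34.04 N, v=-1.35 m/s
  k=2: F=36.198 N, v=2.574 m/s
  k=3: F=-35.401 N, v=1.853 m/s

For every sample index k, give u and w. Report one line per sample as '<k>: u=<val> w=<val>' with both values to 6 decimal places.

k=0: b·v=1.75×(-3.188)=-5.579000; √(2b)=1.870829; u=(-5.579000+(-6.783))/1.870829=-6.607767, w=(-5.579000−(-6.783))/1.870829=0.643565
k=1: b·v=1.75×(-1.35)=-2.362500; √(2b)=1.870829; u=(-2.362500+34.04)/1.870829=16.932336, w=(-2.362500−34.04)/1.870829=-19.457955
k=2: b·v=1.75×2.574=4.504500; √(2b)=1.870829; u=(4.504500+36.198)/1.870829=21.756401, w=(4.504500−36.198)/1.870829=-16.940888
k=3: b·v=1.75×1.853=3.242750; √(2b)=1.870829; u=(3.242750+(-35.401))/1.870829=-17.189308, w=(3.242750−(-35.401))/1.870829=20.655953

0: u=-6.607767 w=0.643565
1: u=16.932336 w=-19.457955
2: u=21.756401 w=-16.940888
3: u=-17.189308 w=20.655953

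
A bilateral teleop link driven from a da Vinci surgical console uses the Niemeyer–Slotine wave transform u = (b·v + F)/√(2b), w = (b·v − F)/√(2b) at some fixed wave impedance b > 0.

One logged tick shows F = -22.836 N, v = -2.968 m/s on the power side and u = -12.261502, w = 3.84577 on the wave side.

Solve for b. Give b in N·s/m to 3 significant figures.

u + w = -8.415732;  u + w = √(2b)·v, so √(2b) = -8.415732/(-2.968) = 2.835489.
b = (√(2b))²/2 = 8.039999/2 = 4.020000.
(Check via u − w = 2F/√(2b): u − w = -16.107272, 2F/√(2b) = -16.107273.)

b = 4.02 N·s/m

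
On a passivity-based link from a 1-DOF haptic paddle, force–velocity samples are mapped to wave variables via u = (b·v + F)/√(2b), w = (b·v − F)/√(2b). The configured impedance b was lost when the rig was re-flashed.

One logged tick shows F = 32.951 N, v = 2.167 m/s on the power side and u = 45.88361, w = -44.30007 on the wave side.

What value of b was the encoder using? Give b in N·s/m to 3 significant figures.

b = 0.267 N·s/m

u + w = 1.5835;  u + w = √(2b)·v, so √(2b) = 1.5835/2.167 = 0.7308.
b = (√(2b))²/2 = 0.5340/2 = 0.2670.
(Check via u − w = 2F/√(2b): u − w = 90.1837, 2F/√(2b) = 90.1838.)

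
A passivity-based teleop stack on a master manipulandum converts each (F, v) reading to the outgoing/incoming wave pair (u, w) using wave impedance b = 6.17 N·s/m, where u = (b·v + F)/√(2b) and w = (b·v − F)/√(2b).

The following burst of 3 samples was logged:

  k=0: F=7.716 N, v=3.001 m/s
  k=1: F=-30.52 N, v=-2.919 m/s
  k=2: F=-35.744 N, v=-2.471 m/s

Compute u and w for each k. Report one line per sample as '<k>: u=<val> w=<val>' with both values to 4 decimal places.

0: u=7.4675 w=3.0745
1: u=-13.8151 w=3.5612
2: u=-14.5154 w=5.8352

k=0: b·v=6.17×3.001=18.5162; √(2b)=3.5128; u=(18.5162+7.716)/3.5128=7.4675, w=(18.5162−7.716)/3.5128=3.0745
k=1: b·v=6.17×(-2.919)=-18.0102; √(2b)=3.5128; u=(-18.0102+(-30.52))/3.5128=-13.8151, w=(-18.0102−(-30.52))/3.5128=3.5612
k=2: b·v=6.17×(-2.471)=-15.2461; √(2b)=3.5128; u=(-15.2461+(-35.744))/3.5128=-14.5154, w=(-15.2461−(-35.744))/3.5128=5.8352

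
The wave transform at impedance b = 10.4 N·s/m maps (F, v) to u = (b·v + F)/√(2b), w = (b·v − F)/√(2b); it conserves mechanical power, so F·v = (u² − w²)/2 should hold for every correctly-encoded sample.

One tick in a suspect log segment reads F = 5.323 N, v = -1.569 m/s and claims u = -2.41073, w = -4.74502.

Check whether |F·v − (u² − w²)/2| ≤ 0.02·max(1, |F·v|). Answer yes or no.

yes

F·v = 5.323×(-1.569) = -8.3518 W.
(u² − w²)/2 = (5.8116 − 22.5152)/2 = -8.3518 W.
|Δ| = 0.0000;  2% of max(1, |F·v|) = 0.1670.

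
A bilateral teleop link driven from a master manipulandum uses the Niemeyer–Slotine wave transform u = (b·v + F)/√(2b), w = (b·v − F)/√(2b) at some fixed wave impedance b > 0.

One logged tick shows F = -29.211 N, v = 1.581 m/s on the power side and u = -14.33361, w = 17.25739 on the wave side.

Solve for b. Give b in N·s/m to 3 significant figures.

u + w = 2.9238;  u + w = √(2b)·v, so √(2b) = 2.9238/1.581 = 1.8493.
b = (√(2b))²/2 = 3.4200/2 = 1.7100.
(Check via u − w = 2F/√(2b): u − w = -31.5910, 2F/√(2b) = -31.5910.)

b = 1.71 N·s/m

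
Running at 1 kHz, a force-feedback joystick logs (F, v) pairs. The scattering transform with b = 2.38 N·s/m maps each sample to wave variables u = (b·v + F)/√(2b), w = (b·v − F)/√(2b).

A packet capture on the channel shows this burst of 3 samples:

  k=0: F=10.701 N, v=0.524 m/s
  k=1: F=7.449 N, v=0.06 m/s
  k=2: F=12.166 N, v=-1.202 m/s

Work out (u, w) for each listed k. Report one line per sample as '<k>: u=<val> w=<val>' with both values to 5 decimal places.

k=0: b·v=2.38×0.524=1.24712; √(2b)=2.18174; u=(1.24712+10.701)/2.18174=5.47641, w=(1.24712−10.701)/2.18174=-4.33318
k=1: b·v=2.38×0.06=0.14280; √(2b)=2.18174; u=(0.14280+7.449)/2.18174=3.47970, w=(0.14280−7.449)/2.18174=-3.34879
k=2: b·v=2.38×(-1.202)=-2.86076; √(2b)=2.18174; u=(-2.86076+12.166)/2.18174=4.26505, w=(-2.86076−12.166)/2.18174=-6.88750

0: u=5.47641 w=-4.33318
1: u=3.47970 w=-3.34879
2: u=4.26505 w=-6.88750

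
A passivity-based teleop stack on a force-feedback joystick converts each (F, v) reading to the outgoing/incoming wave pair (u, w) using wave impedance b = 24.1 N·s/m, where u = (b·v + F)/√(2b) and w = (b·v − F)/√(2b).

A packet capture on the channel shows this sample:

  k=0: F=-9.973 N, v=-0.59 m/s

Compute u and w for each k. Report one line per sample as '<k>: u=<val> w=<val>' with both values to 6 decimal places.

k=0: b·v=24.1×(-0.59)=-14.219000; √(2b)=6.942622; u=(-14.219000+(-9.973))/6.942622=-3.484562, w=(-14.219000−(-9.973))/6.942622=-0.611585

0: u=-3.484562 w=-0.611585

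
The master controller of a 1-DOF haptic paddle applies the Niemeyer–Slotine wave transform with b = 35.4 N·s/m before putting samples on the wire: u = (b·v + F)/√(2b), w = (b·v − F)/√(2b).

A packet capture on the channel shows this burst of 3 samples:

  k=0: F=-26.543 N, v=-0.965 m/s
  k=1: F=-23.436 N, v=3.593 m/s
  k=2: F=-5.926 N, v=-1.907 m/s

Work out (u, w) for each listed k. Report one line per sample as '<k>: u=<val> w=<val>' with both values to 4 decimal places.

0: u=-7.2144 w=-0.9054
1: u=12.3310 w=17.9015
2: u=-8.7273 w=-7.3187

k=0: b·v=35.4×(-0.965)=-34.1610; √(2b)=8.4143; u=(-34.1610+(-26.543))/8.4143=-7.2144, w=(-34.1610−(-26.543))/8.4143=-0.9054
k=1: b·v=35.4×3.593=127.1922; √(2b)=8.4143; u=(127.1922+(-23.436))/8.4143=12.3310, w=(127.1922−(-23.436))/8.4143=17.9015
k=2: b·v=35.4×(-1.907)=-67.5078; √(2b)=8.4143; u=(-67.5078+(-5.926))/8.4143=-8.7273, w=(-67.5078−(-5.926))/8.4143=-7.3187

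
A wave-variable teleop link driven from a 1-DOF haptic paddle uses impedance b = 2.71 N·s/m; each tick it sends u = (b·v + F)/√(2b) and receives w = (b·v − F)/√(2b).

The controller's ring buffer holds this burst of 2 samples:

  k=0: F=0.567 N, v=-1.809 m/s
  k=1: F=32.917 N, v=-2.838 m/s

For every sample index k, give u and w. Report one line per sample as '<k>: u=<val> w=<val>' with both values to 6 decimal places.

0: u=-1.862209 w=-2.349304
1: u=10.835503 w=-17.442621

k=0: b·v=2.71×(-1.809)=-4.902390; √(2b)=2.328089; u=(-4.902390+0.567)/2.328089=-1.862209, w=(-4.902390−0.567)/2.328089=-2.349304
k=1: b·v=2.71×(-2.838)=-7.690980; √(2b)=2.328089; u=(-7.690980+32.917)/2.328089=10.835503, w=(-7.690980−32.917)/2.328089=-17.442621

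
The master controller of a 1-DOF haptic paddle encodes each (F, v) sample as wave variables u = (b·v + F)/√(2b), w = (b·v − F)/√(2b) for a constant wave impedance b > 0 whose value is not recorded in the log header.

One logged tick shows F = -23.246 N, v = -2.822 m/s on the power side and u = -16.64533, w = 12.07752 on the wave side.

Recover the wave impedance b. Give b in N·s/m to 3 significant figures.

u + w = -4.5678;  u + w = √(2b)·v, so √(2b) = -4.5678/(-2.822) = 1.6186.
b = (√(2b))²/2 = 2.6200/2 = 1.3100.
(Check via u − w = 2F/√(2b): u − w = -28.7229, 2F/√(2b) = -28.7228.)

b = 1.31 N·s/m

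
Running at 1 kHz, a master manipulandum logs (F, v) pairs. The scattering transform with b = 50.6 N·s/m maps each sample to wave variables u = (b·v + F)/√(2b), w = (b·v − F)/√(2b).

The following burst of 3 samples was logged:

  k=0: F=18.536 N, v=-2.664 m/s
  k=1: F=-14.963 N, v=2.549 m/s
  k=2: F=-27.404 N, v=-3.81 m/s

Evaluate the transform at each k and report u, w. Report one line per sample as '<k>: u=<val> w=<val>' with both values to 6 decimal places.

0: u=-11.557104 w=-15.242259
1: u=11.333840 w=14.308644
2: u=-21.888063 w=-16.439855

k=0: b·v=50.6×(-2.664)=-134.798400; √(2b)=10.059821; u=(-134.798400+18.536)/10.059821=-11.557104, w=(-134.798400−18.536)/10.059821=-15.242259
k=1: b·v=50.6×2.549=128.979400; √(2b)=10.059821; u=(128.979400+(-14.963))/10.059821=11.333840, w=(128.979400−(-14.963))/10.059821=14.308644
k=2: b·v=50.6×(-3.81)=-192.786000; √(2b)=10.059821; u=(-192.786000+(-27.404))/10.059821=-21.888063, w=(-192.786000−(-27.404))/10.059821=-16.439855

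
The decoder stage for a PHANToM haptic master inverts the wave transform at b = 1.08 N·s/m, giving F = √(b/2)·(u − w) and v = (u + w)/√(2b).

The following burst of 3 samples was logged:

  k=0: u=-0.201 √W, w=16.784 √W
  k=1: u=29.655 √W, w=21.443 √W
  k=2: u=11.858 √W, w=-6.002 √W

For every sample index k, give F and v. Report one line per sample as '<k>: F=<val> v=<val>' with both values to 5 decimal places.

0: F=-12.48137 v=11.28330
1: F=6.03456 v=34.76779
2: F=13.12437 v=3.98450

k=0: u−w=-16.98500, u+w=16.58300; √(b/2)=0.73485, √(2b)=1.46969; F=0.73485×(-16.985)=-12.48137, v=16.58300/1.46969=11.28330
k=1: u−w=8.21200, u+w=51.09800; √(b/2)=0.73485, √(2b)=1.46969; F=0.73485×8.212=6.03456, v=51.09800/1.46969=34.76779
k=2: u−w=17.86000, u+w=5.85600; √(b/2)=0.73485, √(2b)=1.46969; F=0.73485×17.86=13.12437, v=5.85600/1.46969=3.98450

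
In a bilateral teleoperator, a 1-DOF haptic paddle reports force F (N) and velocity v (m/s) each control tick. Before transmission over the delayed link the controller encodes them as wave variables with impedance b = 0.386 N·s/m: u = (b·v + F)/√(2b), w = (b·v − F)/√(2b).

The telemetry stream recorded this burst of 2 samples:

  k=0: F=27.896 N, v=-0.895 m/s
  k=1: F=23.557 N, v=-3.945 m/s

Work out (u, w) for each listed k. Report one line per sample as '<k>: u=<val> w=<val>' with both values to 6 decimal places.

0: u=31.356047 w=-32.142426
1: u=25.077788 w=-28.544004

k=0: b·v=0.386×(-0.895)=-0.345470; √(2b)=0.878635; u=(-0.345470+27.896)/0.878635=31.356047, w=(-0.345470−27.896)/0.878635=-32.142426
k=1: b·v=0.386×(-3.945)=-1.522770; √(2b)=0.878635; u=(-1.522770+23.557)/0.878635=25.077788, w=(-1.522770−23.557)/0.878635=-28.544004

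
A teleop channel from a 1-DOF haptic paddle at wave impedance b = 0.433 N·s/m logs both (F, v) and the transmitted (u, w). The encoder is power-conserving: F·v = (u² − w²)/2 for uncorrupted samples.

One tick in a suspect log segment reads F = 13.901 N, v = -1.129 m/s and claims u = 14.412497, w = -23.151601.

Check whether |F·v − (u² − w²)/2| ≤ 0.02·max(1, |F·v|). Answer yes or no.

no

F·v = 13.901×(-1.129) = -15.694229 W.
(u² − w²)/2 = (207.720070 − 535.996629)/2 = -164.138280 W.
|Δ| = 148.444051;  2% of max(1, |F·v|) = 0.313885.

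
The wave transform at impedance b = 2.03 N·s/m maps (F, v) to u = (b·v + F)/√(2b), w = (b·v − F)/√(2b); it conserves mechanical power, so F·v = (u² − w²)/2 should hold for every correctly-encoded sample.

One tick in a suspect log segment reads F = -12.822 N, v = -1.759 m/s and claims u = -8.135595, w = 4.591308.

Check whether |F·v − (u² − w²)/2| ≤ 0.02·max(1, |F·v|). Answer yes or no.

yes

F·v = (-12.822)×(-1.759) = 22.553898 W.
(u² − w²)/2 = (66.187906 − 21.080109)/2 = 22.553898 W.
|Δ| = 0.000000;  2% of max(1, |F·v|) = 0.451078.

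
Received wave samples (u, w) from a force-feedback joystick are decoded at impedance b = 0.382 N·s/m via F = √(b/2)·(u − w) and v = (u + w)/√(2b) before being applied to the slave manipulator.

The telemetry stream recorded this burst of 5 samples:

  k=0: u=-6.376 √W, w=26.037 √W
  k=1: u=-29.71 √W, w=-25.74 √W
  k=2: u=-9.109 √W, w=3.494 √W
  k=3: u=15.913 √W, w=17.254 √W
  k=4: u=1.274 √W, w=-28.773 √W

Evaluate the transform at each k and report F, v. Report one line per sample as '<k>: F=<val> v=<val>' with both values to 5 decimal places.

k=0: u−w=-32.41300, u+w=19.66100; √(b/2)=0.43704, √(2b)=0.87407; F=0.43704×(-32.413)=-14.16563, v=19.66100/0.87407=22.49360
k=1: u−w=-3.97000, u+w=-55.45000; √(b/2)=0.43704, √(2b)=0.87407; F=0.43704×(-3.97)=-1.73503, v=-55.45000/0.87407=-63.43879
k=2: u−w=-12.60300, u+w=-5.61500; √(b/2)=0.43704, √(2b)=0.87407; F=0.43704×(-12.603)=-5.50796, v=-5.61500/0.87407=-6.42396
k=3: u−w=-1.34100, u+w=33.16700; √(b/2)=0.43704, √(2b)=0.87407; F=0.43704×(-1.341)=-0.58606, v=33.16700/0.87407=37.94543
k=4: u−w=30.04700, u+w=-27.49900; √(b/2)=0.43704, √(2b)=0.87407; F=0.43704×30.047=13.13160, v=-27.49900/0.87407=-31.46083

0: F=-14.16563 v=22.49360
1: F=-1.73503 v=-63.43879
2: F=-5.50796 v=-6.42396
3: F=-0.58606 v=37.94543
4: F=13.13160 v=-31.46083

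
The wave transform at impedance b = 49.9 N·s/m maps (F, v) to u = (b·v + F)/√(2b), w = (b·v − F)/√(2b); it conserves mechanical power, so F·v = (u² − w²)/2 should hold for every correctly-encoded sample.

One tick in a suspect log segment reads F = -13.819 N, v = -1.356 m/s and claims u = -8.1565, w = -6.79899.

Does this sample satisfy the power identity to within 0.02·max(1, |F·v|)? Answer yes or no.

F·v = (-13.819)×(-1.356) = 18.7386 W.
(u² − w²)/2 = (66.5285 − 46.2263)/2 = 10.1511 W.
|Δ| = 8.5875;  2% of max(1, |F·v|) = 0.3748.

no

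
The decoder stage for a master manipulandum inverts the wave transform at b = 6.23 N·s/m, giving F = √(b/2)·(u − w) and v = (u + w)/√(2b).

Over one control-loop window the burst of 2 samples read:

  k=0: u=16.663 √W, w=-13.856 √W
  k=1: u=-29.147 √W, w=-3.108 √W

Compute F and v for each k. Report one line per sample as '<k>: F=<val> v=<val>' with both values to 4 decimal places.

k=0: u−w=30.5190, u+w=2.8070; √(b/2)=1.7649, √(2b)=3.5299; F=1.7649×30.519=53.8641, v=2.8070/3.5299=0.7952
k=1: u−w=-26.0390, u+w=-32.2550; √(b/2)=1.7649, √(2b)=3.5299; F=1.7649×(-26.039)=-45.9572, v=-32.2550/3.5299=-9.1377

0: F=53.8641 v=0.7952
1: F=-45.9572 v=-9.1377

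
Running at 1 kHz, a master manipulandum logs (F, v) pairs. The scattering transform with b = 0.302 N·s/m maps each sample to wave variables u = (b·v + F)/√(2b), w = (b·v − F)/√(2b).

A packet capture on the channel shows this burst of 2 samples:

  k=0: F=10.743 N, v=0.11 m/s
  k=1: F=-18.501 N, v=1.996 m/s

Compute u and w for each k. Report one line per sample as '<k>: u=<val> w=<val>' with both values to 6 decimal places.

k=0: b·v=0.302×0.11=0.033220; √(2b)=0.777174; u=(0.033220+10.743)/0.777174=13.865897, w=(0.033220−10.743)/0.777174=-13.780408
k=1: b·v=0.302×1.996=0.602792; √(2b)=0.777174; u=(0.602792+(-18.501))/0.777174=-23.029849, w=(0.602792−(-18.501))/0.777174=24.581089

0: u=13.865897 w=-13.780408
1: u=-23.029849 w=24.581089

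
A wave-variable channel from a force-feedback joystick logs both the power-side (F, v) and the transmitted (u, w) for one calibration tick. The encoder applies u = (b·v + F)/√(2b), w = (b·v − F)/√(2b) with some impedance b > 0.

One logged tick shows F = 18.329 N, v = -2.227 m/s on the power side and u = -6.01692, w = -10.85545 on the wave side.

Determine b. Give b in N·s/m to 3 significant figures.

b = 28.7 N·s/m

u + w = -16.87237;  u + w = √(2b)·v, so √(2b) = -16.87237/(-2.227) = 7.57628.
b = (√(2b))²/2 = 57.39998/2 = 28.69999.
(Check via u − w = 2F/√(2b): u − w = 4.83853, 2F/√(2b) = 4.83852.)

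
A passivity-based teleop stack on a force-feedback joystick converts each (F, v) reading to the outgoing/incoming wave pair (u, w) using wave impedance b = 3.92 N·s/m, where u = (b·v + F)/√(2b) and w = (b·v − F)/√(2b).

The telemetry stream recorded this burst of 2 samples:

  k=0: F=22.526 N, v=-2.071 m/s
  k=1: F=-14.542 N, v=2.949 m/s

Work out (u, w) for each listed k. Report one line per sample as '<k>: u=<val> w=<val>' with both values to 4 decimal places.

0: u=5.1456 w=-10.9444
1: u=-1.0650 w=9.3222

k=0: b·v=3.92×(-2.071)=-8.1183; √(2b)=2.8000; u=(-8.1183+22.526)/2.8000=5.1456, w=(-8.1183−22.526)/2.8000=-10.9444
k=1: b·v=3.92×2.949=11.5601; √(2b)=2.8000; u=(11.5601+(-14.542))/2.8000=-1.0650, w=(11.5601−(-14.542))/2.8000=9.3222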